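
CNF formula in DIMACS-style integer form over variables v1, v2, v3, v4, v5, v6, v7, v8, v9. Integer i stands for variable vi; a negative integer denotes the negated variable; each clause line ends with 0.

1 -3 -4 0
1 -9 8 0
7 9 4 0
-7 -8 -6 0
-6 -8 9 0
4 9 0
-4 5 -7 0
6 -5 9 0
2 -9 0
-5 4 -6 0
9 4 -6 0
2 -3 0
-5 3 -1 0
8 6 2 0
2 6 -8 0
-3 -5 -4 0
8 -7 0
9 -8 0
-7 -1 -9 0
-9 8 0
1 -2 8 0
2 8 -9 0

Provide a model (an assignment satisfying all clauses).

v1=True, v2=True, v3=True, v4=False, v5=False, v6=True, v7=False, v8=True, v9=True

Check each clause:
  1. (~v4 \/ v1 \/ ~v3) — v1 is true.
  2. (v8 \/ v1 \/ ~v9) — v8 is true.
  3. (v7 \/ v9 \/ v4) — v9 is true.
  4. (~v8 \/ ~v7 \/ ~v6) — ~v7 is true.
  5. (v9 \/ ~v8 \/ ~v6) — v9 is true.
  6. (v9 \/ v4) — v9 is true.
  7. (v5 \/ ~v4 \/ ~v7) — ~v7 is true.
  8. (v9 \/ v6 \/ ~v5) — v9 is true.
  9. (v2 \/ ~v9) — v2 is true.
  10. (~v6 \/ ~v5 \/ v4) — ~v5 is true.
  11. (v4 \/ ~v6 \/ v9) — v9 is true.
  12. (~v3 \/ v2) — v2 is true.
  13. (~v5 \/ ~v1 \/ v3) — v3 is true.
  14. (v6 \/ v2 \/ v8) — v8 is true.
  15. (v2 \/ v6 \/ ~v8) — v2 is true.
  16. (~v4 \/ ~v5 \/ ~v3) — ~v5 is true.
  17. (~v7 \/ v8) — v8 is true.
  18. (~v8 \/ v9) — v9 is true.
  19. (~v7 \/ ~v1 \/ ~v9) — ~v7 is true.
  20. (~v9 \/ v8) — v8 is true.
  21. (~v2 \/ v8 \/ v1) — v8 is true.
  22. (v2 \/ v8 \/ ~v9) — v8 is true.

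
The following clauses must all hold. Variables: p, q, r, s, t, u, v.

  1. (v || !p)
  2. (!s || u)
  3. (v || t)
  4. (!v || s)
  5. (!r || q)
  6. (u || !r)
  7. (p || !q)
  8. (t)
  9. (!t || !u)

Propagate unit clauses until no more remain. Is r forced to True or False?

Unit clause (t) sets t = True.
(!t || !u) with t = True leaves only !u, so u = False.
In (u || !s), u is now false; !s must hold, so s = False.
(!v || s): since s = False, the clause reduces to (!v). v = False.
In (v || !p), v is now false; !p must hold, so p = False.
(u || !r): since u = False, the clause reduces to (!r). r = False.

False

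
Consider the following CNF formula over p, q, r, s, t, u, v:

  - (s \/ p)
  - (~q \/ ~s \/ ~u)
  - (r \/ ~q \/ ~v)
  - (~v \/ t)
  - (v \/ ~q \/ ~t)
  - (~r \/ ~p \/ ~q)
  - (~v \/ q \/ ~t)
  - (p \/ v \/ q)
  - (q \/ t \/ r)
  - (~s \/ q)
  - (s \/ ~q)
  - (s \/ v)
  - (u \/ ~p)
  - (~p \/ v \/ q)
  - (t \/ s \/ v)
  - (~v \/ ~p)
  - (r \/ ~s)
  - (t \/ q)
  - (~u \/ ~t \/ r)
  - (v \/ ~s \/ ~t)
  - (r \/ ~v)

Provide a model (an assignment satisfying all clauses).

p=False  q=True  r=True  s=True  t=False  u=False  v=False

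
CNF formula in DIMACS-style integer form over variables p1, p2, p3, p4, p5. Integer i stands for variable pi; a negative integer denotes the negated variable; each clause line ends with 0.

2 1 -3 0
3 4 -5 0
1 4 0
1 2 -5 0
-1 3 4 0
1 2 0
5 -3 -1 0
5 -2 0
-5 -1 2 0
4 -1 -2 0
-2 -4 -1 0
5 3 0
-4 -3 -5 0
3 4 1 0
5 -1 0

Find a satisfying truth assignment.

p1=F, p2=T, p3=F, p4=T, p5=T

Check each clause:
  1. (p2 | ~p3 | p1) — p2 is true.
  2. (p3 | p4 | ~p5) — p4 is true.
  3. (p1 | p4) — p4 is true.
  4. (p2 | ~p5 | p1) — p2 is true.
  5. (~p1 | p4 | p3) — p4 is true.
  6. (p2 | p1) — p2 is true.
  7. (~p3 | p5 | ~p1) — ~p3 is true.
  8. (p5 | ~p2) — p5 is true.
  9. (~p1 | p2 | ~p5) — p2 is true.
  10. (p4 | ~p1 | ~p2) — p4 is true.
  11. (~p1 | ~p2 | ~p4) — ~p1 is true.
  12. (p5 | p3) — p5 is true.
  13. (~p5 | ~p3 | ~p4) — ~p3 is true.
  14. (p1 | p3 | p4) — p4 is true.
  15. (p5 | ~p1) — p5 is true.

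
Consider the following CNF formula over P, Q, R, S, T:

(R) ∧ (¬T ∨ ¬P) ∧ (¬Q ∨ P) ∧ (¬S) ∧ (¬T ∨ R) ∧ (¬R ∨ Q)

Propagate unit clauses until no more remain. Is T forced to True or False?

False

Unit clause (R) sets R = True.
(¬S) stands alone — S = False.
(Q ∨ ¬R): since R = True, the clause reduces to (Q). Q = True.
From (P ∨ ¬Q) and Q = True: P = True.
In (¬T ∨ ¬P), ¬P is now false; ¬T must hold, so T = False.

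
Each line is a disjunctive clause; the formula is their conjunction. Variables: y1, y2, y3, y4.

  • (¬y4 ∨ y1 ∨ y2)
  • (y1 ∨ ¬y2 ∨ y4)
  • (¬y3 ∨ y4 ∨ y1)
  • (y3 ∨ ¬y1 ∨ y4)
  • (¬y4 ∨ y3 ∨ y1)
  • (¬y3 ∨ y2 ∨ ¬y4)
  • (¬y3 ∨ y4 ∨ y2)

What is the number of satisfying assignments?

6

Satisfying assignments:
  y1=0 y2=0 y3=0 y4=0
  y1=0 y2=1 y3=1 y4=1
  y1=1 y2=0 y3=0 y4=1
  y1=1 y2=1 y3=0 y4=1
  y1=1 y2=1 y3=1 y4=0
  y1=1 y2=1 y3=1 y4=1
That's 6 in total.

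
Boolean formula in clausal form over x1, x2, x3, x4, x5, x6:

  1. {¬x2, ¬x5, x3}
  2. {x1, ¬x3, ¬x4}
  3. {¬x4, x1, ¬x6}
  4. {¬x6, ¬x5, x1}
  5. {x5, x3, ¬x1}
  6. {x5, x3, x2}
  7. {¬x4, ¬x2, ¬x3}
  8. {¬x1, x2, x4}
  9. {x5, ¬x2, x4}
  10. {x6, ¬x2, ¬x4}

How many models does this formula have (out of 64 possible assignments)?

Case analysis on x2 and x4:
  x2=1, x4=1: a clause becomes empty — 0.
  x2=1, x4=0: remaining (x1,x3,x5,x6) ∈ {(0,1,1,0); (1,1,1,0); (1,1,1,1)} — 3.
  x2=0, x4=1: 7 of the 16 assignments to (x1,x3,x5,x6) work.
  x2=0, x4=0: remaining (x1,x3,x5,x6) ∈ {(0,0,1,0); (0,1,0,0); (0,1,0,1); (0,1,1,0)} — 4.
Total: 0 + 3 + 7 + 4 = 14.

14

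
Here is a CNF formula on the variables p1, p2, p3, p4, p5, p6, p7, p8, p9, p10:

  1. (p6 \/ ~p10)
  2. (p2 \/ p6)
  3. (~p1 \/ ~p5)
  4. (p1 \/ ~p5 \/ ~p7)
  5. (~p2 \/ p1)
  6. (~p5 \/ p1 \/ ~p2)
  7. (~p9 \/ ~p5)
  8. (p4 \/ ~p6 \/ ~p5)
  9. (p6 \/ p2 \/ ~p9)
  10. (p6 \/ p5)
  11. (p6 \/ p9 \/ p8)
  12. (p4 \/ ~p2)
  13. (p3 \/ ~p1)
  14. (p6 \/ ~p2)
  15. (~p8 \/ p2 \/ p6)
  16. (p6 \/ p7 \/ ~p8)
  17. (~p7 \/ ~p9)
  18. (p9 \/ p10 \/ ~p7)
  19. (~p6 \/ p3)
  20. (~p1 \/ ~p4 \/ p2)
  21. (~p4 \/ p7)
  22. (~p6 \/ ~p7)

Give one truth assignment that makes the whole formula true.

p1=True, p2=False, p3=True, p4=False, p5=False, p6=True, p7=False, p8=True, p9=False, p10=True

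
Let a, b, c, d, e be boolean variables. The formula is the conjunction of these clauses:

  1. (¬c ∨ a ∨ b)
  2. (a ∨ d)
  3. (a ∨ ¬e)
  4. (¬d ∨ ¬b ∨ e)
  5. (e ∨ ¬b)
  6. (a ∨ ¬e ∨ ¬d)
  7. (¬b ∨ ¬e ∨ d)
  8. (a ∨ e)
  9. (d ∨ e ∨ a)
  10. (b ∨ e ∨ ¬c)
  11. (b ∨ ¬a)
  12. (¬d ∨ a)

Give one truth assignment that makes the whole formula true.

a=T, b=T, c=F, d=T, e=T

Check each clause:
  1. (a ∨ b ∨ ¬c) — a is true.
  2. (a ∨ d) — a is true.
  3. (¬e ∨ a) — a is true.
  4. (¬d ∨ e ∨ ¬b) — e is true.
  5. (e ∨ ¬b) — e is true.
  6. (¬d ∨ a ∨ ¬e) — a is true.
  7. (d ∨ ¬b ∨ ¬e) — d is true.
  8. (e ∨ a) — a is true.
  9. (d ∨ e ∨ a) — a is true.
  10. (¬c ∨ b ∨ e) — e is true.
  11. (¬a ∨ b) — b is true.
  12. (¬d ∨ a) — a is true.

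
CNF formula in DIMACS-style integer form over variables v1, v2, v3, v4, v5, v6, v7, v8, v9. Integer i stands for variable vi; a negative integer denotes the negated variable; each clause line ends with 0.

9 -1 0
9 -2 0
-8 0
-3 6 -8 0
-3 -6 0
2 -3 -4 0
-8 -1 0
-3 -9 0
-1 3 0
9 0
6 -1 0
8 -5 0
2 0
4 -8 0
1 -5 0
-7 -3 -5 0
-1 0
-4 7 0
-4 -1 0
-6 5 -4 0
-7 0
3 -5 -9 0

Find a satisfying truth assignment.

v1=False  v2=True  v3=False  v4=False  v5=False  v6=False  v7=False  v8=False  v9=True

The clause (!v8) is unit: v8 must be False.
(v9) is a unit clause, so v9 = True.
The clause (!v3) is unit: v3 must be False.
Unit propagation: (!v1) forces v1 = False.
The clause (!v5) is unit: v5 must be False.
Unit propagation: (v2) forces v2 = True.
(!v7) is a unit clause, so v7 = False.
Unit propagation: (!v4) forces v4 = False.
v6 is now unconstrained; take v6 = False.
Every clause has at least one true literal under this assignment.
Check each clause:
  1. (v9 || !v1) — v9 is true.
  2. (v9 || !v2) — v9 is true.
  3. (!v8) — !v8 is true.
  4. (!v8 || !v3 || v6) — !v8 is true.
  5. (!v3 || !v6) — !v6 is true.
  6. (!v4 || v2 || !v3) — v2 is true.
  7. (!v8 || !v1) — !v8 is true.
  8. (!v3 || !v9) — !v3 is true.
  9. (!v1 || v3) — !v1 is true.
  10. (v9) — v9 is true.
  11. (!v1 || v6) — !v1 is true.
  12. (v8 || !v5) — !v5 is true.
  13. (v2) — v2 is true.
  14. (!v8 || v4) — !v8 is true.
  15. (v1 || !v5) — !v5 is true.
  16. (!v5 || !v3 || !v7) — !v7 is true.
  17. (!v1) — !v1 is true.
  18. (v7 || !v4) — !v4 is true.
  19. (!v4 || !v1) — !v4 is true.
  20. (v5 || !v6 || !v4) — !v6 is true.
  21. (!v7) — !v7 is true.
  22. (!v5 || v3 || !v9) — !v5 is true.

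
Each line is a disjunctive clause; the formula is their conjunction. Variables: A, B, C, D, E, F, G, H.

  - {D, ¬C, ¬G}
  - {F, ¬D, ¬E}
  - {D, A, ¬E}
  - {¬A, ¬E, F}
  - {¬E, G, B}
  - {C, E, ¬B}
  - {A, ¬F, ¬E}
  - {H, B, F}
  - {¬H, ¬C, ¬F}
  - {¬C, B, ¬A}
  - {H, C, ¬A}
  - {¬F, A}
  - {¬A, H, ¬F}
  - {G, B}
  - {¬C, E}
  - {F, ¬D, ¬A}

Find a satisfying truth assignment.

A=T, B=F, C=F, D=F, E=F, F=T, G=T, H=T

Check each clause:
  1. {D, ¬G, ¬C} — ¬C is true.
  2. {F, ¬D, ¬E} — ¬E is true.
  3. {¬E, A, D} — A is true.
  4. {¬A, ¬E, F} — ¬E is true.
  5. {¬E, B, G} — ¬E is true.
  6. {E, C, ¬B} — ¬B is true.
  7. {¬E, ¬F, A} — A is true.
  8. {F, H, B} — H is true.
  9. {¬H, ¬F, ¬C} — ¬C is true.
  10. {¬C, ¬A, B} — ¬C is true.
  11. {H, ¬A, C} — H is true.
  12. {A, ¬F} — A is true.
  13. {¬A, ¬F, H} — H is true.
  14. {G, B} — G is true.
  15. {¬C, E} — ¬C is true.
  16. {F, ¬D, ¬A} — ¬D is true.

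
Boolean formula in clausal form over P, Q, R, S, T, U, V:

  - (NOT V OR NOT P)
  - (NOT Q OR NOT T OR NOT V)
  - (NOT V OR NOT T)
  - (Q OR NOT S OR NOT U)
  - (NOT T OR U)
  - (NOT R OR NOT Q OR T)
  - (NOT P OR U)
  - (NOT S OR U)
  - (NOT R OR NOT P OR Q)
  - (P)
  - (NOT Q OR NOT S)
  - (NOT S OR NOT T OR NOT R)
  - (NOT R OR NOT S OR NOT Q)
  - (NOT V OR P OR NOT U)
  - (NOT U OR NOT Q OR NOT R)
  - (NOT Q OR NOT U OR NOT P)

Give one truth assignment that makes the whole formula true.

P=T, Q=F, R=F, S=F, T=T, U=T, V=F

The clause (P) is unit: P must be True.
Unit propagation: (NOT V) forces V = False.
The clause (U) is unit: U must be True.
Unit propagation: (NOT Q) forces Q = False.
(NOT S) is a unit clause, so S = False.
(NOT R) is a unit clause, so R = False.
T is now unconstrained; take T = True.
Every clause has at least one true literal under this assignment.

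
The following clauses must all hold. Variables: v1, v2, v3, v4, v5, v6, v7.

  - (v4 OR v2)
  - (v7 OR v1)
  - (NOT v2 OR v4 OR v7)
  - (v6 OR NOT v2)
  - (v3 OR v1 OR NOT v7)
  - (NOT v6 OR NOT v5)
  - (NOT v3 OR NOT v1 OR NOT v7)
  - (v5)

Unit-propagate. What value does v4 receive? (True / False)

True

Unit clause (v5) sets v5 = True.
In (NOT v5 OR NOT v6), NOT v5 is now false; NOT v6 must hold, so v6 = False.
From (v6 OR NOT v2) and v6 = False: v2 = False.
From (v4 OR v2) and v2 = False: v4 = True.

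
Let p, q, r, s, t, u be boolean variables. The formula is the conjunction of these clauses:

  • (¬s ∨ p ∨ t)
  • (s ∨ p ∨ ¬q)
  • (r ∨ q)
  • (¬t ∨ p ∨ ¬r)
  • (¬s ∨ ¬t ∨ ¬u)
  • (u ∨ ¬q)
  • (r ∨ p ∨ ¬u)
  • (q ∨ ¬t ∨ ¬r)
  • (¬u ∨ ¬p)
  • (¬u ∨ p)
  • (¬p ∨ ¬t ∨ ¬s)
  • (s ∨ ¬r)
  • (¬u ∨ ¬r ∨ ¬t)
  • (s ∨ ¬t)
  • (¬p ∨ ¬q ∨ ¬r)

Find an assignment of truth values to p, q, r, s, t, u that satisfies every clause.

p=True  q=False  r=True  s=True  t=False  u=False

Check each clause:
  1. (¬s ∨ t ∨ p) — p is true.
  2. (s ∨ ¬q ∨ p) — p is true.
  3. (q ∨ r) — r is true.
  4. (¬r ∨ p ∨ ¬t) — p is true.
  5. (¬u ∨ ¬t ∨ ¬s) — ¬u is true.
  6. (u ∨ ¬q) — ¬q is true.
  7. (r ∨ p ∨ ¬u) — p is true.
  8. (q ∨ ¬t ∨ ¬r) — ¬t is true.
  9. (¬p ∨ ¬u) — ¬u is true.
  10. (p ∨ ¬u) — p is true.
  11. (¬t ∨ ¬p ∨ ¬s) — ¬t is true.
  12. (¬r ∨ s) — s is true.
  13. (¬r ∨ ¬u ∨ ¬t) — ¬u is true.
  14. (¬t ∨ s) — ¬t is true.
  15. (¬p ∨ ¬r ∨ ¬q) — ¬q is true.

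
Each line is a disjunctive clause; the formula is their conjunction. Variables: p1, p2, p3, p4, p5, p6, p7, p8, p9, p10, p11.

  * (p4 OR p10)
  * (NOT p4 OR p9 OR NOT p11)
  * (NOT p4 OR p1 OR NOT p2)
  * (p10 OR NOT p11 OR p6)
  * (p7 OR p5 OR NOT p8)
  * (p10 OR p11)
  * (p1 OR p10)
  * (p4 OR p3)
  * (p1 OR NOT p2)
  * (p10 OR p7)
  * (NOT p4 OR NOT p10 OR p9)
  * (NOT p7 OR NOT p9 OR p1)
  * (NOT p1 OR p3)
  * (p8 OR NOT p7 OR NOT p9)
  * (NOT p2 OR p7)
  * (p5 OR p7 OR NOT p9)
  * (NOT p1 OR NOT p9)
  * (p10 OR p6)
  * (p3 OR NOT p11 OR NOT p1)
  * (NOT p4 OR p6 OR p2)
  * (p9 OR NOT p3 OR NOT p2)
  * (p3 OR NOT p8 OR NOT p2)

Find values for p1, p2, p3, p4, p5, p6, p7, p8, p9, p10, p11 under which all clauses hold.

Try p1 = True.
  then p3 is forced to True.
  then p9 is forced to False.
  then p2 is forced to False.
The remaining clauses are satisfied by p4 = False, p5 = False, p6 = False, p7 = True, p8 = True, p10 = True, p11 = True.

p1=1, p2=0, p3=1, p4=0, p5=0, p6=0, p7=1, p8=1, p9=0, p10=1, p11=1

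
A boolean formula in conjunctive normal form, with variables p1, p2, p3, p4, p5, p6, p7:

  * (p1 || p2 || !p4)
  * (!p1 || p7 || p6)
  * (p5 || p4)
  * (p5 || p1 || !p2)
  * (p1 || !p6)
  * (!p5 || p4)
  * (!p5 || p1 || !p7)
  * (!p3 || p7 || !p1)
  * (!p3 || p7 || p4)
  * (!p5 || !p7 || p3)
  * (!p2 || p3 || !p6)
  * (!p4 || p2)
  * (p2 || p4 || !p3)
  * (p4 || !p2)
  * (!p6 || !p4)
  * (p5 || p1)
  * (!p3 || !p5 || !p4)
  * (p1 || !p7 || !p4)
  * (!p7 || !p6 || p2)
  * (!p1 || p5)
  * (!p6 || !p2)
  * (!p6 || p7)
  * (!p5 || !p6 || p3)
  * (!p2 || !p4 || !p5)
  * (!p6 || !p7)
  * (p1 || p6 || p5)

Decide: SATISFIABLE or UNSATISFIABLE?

UNSATISFIABLE

p4 = True:
  propagation gives p2=True, p6=False, p5=False, p1=True; an empty clause results — contradiction.
p4 = False:
  propagation gives p5=True; an empty clause results — contradiction.
Every branch closes, so no satisfying assignment exists.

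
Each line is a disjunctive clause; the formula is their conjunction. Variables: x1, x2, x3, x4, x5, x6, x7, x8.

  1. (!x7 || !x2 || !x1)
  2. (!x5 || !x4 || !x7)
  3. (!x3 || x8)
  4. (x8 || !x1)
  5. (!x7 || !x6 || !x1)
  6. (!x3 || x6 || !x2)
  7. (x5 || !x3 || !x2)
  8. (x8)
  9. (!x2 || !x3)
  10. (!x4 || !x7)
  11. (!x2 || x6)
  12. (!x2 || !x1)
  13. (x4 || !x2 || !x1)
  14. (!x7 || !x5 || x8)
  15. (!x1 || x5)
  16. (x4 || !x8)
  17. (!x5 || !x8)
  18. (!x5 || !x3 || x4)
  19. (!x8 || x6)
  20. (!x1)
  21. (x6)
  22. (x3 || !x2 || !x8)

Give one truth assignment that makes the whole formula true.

Unit propagation: (x8) forces x8 = True.
The clause (x4) is unit: x4 must be True.
Unit propagation: (!x7) forces x7 = False.
The clause (!x5) is unit: x5 must be False.
Unit propagation: (!x1) forces x1 = False.
Unit propagation: (x6) forces x6 = True.
Pure literal: x2 appears only negated; assign x2 = False.
x3 is now unconstrained; take x3 = True.

x1 = False, x2 = False, x3 = True, x4 = True, x5 = False, x6 = True, x7 = False, x8 = True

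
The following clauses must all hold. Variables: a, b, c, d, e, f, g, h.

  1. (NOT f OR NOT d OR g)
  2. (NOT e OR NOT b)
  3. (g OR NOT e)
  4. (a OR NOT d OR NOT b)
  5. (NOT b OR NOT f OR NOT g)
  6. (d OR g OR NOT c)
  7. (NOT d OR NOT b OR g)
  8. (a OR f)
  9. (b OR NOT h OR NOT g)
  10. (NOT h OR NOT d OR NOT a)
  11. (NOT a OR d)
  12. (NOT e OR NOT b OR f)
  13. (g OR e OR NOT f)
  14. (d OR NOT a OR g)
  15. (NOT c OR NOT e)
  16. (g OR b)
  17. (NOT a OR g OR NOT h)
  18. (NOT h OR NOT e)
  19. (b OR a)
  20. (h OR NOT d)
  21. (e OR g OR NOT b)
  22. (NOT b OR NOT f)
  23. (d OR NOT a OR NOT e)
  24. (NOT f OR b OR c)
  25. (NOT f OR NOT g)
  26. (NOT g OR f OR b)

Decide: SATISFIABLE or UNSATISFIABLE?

UNSATISFIABLE

g = True:
  propagation gives f=False, a=True, d=True, h=False; an empty clause results — contradiction.
g = False:
  propagation gives e=False, f=False, a=True, d=True; an empty clause results — contradiction.
Every branch closes, so no satisfying assignment exists.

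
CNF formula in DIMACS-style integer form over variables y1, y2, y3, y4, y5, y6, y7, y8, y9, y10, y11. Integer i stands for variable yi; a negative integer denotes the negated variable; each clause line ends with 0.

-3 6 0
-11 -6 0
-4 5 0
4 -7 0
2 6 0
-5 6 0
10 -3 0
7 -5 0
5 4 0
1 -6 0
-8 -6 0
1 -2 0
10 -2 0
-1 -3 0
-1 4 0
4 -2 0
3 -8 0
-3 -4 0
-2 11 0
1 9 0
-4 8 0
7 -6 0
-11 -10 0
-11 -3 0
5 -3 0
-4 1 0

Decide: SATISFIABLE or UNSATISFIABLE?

UNSATISFIABLE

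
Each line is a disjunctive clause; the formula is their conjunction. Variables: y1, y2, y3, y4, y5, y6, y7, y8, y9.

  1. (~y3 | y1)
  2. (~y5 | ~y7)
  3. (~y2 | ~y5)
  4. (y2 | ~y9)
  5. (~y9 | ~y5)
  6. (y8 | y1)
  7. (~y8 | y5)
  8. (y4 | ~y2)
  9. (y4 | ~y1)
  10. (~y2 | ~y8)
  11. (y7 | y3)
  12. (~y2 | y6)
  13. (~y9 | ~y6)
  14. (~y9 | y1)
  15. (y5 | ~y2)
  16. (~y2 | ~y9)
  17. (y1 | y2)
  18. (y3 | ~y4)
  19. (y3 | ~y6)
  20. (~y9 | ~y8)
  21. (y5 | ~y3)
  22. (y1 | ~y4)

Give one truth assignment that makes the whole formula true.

Pure literal: y9 appears only negated; assign y9 = False.
Branch on y1: take y1 = True.
  then y4 is forced to True.
  then y3 is forced to True.
  then y5 is forced to True.
  then y7 is forced to False.
  then y2 is forced to False.
y6, y8 are now unconstrained; take y6 = True, y8 = True.

y1=True, y2=False, y3=True, y4=True, y5=True, y6=True, y7=False, y8=True, y9=False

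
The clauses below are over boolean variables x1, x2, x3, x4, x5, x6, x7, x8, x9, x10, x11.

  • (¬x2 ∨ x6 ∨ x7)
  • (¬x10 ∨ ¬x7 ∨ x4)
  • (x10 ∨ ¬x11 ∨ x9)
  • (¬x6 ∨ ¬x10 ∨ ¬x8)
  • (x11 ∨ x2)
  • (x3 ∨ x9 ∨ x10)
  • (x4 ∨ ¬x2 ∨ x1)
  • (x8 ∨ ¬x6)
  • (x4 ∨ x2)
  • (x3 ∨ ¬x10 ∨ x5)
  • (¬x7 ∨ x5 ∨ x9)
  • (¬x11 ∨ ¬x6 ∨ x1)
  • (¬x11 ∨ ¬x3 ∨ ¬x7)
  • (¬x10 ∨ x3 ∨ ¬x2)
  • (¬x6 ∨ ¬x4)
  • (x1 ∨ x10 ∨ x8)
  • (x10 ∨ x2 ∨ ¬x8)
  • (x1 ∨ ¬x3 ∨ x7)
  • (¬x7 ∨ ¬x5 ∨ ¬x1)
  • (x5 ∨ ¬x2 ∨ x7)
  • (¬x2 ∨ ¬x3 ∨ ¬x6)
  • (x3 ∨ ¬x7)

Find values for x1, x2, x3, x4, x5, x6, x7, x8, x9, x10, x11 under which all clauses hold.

x1=1, x2=0, x3=1, x4=1, x5=0, x6=0, x7=0, x8=0, x9=1, x10=1, x11=1

Check each clause:
  1. (x6 ∨ ¬x2 ∨ x7) — ¬x2 is true.
  2. (x4 ∨ ¬x10 ∨ ¬x7) — ¬x7 is true.
  3. (x10 ∨ x9 ∨ ¬x11) — x9 is true.
  4. (¬x8 ∨ ¬x6 ∨ ¬x10) — ¬x8 is true.
  5. (x2 ∨ x11) — x11 is true.
  6. (x3 ∨ x10 ∨ x9) — x9 is true.
  7. (x4 ∨ x1 ∨ ¬x2) — x1 is true.
  8. (¬x6 ∨ x8) — ¬x6 is true.
  9. (x2 ∨ x4) — x4 is true.
  10. (x3 ∨ ¬x10 ∨ x5) — x3 is true.
  11. (¬x7 ∨ x9 ∨ x5) — ¬x7 is true.
  12. (x1 ∨ ¬x6 ∨ ¬x11) — x1 is true.
  13. (¬x7 ∨ ¬x11 ∨ ¬x3) — ¬x7 is true.
  14. (¬x2 ∨ ¬x10 ∨ x3) — x3 is true.
  15. (¬x6 ∨ ¬x4) — ¬x6 is true.
  16. (x10 ∨ x1 ∨ x8) — x1 is true.
  17. (x2 ∨ ¬x8 ∨ x10) — ¬x8 is true.
  18. (¬x3 ∨ x7 ∨ x1) — x1 is true.
  19. (¬x7 ∨ ¬x1 ∨ ¬x5) — ¬x7 is true.
  20. (x7 ∨ ¬x2 ∨ x5) — ¬x2 is true.
  21. (¬x6 ∨ ¬x2 ∨ ¬x3) — ¬x6 is true.
  22. (x3 ∨ ¬x7) — ¬x7 is true.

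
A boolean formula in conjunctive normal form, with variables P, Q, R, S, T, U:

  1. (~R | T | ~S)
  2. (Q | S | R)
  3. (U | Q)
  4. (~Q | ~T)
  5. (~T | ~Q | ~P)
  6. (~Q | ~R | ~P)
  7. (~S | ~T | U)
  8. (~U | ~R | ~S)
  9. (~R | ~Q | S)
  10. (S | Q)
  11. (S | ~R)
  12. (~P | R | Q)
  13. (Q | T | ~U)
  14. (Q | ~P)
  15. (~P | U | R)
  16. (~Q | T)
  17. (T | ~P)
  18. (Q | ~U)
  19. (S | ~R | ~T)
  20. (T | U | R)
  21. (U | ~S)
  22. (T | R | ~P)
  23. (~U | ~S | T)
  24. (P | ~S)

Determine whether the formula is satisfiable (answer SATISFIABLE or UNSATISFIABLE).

UNSATISFIABLE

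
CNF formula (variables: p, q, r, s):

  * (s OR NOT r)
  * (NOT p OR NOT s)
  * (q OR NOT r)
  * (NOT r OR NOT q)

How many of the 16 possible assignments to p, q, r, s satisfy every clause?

6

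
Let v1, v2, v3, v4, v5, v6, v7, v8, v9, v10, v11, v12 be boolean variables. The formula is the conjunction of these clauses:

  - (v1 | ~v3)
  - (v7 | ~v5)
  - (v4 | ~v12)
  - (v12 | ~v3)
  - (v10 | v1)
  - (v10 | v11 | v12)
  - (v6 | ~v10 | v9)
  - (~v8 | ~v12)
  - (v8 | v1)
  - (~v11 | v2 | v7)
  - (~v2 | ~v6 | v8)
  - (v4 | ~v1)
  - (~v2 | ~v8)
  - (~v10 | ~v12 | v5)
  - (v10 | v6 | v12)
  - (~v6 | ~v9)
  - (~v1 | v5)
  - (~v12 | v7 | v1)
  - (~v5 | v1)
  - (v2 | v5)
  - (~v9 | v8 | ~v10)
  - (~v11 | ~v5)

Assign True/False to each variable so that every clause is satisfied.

v1 = True  v2 = False  v3 = True  v4 = True  v5 = True  v6 = False  v7 = True  v8 = False  v9 = True  v10 = False  v11 = False  v12 = True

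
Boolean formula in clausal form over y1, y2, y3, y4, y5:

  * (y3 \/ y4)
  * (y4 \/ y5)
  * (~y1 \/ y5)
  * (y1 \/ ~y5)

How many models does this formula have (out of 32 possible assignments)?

10

Case analysis on y5 and y1:
  y5=1, y1=1: y2 free; 3 ways for (y3,y4) × 2^1 = 6.
  y5=1, y1=0: a clause becomes empty — 0.
  y5=0, y1=1: a clause becomes empty — 0.
  y5=0, y1=0: remaining (y2,y3,y4) ∈ {(0,0,1); (0,1,1); (1,0,1); (1,1,1)} — 4.
Total: 6 + 0 + 0 + 4 = 10.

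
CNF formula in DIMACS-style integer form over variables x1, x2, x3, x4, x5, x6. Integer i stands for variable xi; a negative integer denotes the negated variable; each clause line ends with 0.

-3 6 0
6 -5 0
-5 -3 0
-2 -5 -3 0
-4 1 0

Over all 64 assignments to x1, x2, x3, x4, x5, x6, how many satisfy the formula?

Split on x3, then x5.
  x3=1, x5=1: a clause becomes empty — 0.
  x3=1, x5=0: x2 free; 3 ways for (x1,x4,x6) × 2^1 = 6.
  x3=0, x5=1: x2 free; 3 ways for (x1,x4,x6) × 2^1 = 6.
  x3=0, x5=0: x2, x6 free; 3 ways for (x1,x4) × 2^2 = 12.
Total: 0 + 6 + 6 + 12 = 24.

24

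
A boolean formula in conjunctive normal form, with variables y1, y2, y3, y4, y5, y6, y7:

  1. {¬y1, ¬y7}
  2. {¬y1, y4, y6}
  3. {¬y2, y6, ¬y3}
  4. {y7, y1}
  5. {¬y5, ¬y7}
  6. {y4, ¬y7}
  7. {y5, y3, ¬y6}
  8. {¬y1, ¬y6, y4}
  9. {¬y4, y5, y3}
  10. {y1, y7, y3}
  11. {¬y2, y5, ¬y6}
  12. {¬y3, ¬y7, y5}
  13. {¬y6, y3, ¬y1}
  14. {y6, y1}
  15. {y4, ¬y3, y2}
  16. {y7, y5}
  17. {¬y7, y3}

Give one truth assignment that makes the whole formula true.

y1=1, y2=1, y3=1, y4=1, y5=1, y6=1, y7=0

Try y1 = True.
  then y7 is forced to False.
  then y5 is forced to True.
Set y2 = True and propagate.
Try y3 = True.
  then y6 is forced to True.
  then y4 is forced to True.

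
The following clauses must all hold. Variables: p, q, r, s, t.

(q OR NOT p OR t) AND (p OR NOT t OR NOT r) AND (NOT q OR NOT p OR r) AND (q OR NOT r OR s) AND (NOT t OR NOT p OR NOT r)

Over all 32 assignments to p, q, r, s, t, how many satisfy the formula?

15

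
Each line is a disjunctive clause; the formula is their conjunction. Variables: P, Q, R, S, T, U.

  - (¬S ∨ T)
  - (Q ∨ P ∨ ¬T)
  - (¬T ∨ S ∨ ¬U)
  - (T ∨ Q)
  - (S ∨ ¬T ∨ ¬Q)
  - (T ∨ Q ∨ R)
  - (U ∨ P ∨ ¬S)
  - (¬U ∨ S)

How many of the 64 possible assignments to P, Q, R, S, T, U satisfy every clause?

16

Case analysis on T and S:
  T=1, S=1: R free; 5 ways for (P,Q,U) × 2^1 = 10.
  T=1, S=0: remaining (P,Q,R,U) ∈ {(1,0,0,0); (1,0,1,0)} — 2.
  T=0, S=1: a clause becomes empty — 0.
  T=0, S=0: remaining (P,Q,R,U) ∈ {(0,1,0,0); (0,1,1,0); (1,1,0,0); (1,1,1,0)} — 4.
Total: 10 + 2 + 0 + 4 = 16.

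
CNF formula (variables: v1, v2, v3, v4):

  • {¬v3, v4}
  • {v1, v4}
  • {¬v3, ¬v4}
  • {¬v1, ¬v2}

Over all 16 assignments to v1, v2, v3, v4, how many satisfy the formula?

4

The models are:
  v1=0 v2=0 v3=0 v4=1
  v1=0 v2=1 v3=0 v4=1
  v1=1 v2=0 v3=0 v4=0
  v1=1 v2=0 v3=0 v4=1
That's 4 in total.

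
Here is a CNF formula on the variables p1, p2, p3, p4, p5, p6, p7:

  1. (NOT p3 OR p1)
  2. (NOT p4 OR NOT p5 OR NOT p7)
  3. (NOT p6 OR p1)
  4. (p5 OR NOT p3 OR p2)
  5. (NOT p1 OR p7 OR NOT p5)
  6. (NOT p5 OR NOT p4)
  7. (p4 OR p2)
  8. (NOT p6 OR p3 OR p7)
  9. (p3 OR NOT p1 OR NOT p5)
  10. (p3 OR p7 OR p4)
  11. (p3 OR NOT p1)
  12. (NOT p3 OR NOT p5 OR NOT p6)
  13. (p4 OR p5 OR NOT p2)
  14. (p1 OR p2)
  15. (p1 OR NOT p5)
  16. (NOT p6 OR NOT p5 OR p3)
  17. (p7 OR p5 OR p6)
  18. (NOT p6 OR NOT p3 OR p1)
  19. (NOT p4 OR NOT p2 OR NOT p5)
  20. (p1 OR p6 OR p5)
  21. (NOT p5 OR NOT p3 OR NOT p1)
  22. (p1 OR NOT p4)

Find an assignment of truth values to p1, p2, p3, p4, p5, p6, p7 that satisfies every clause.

p1=T, p2=T, p3=T, p4=T, p5=F, p6=T, p7=F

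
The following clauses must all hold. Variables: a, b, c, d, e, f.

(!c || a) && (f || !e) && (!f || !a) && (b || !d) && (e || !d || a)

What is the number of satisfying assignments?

13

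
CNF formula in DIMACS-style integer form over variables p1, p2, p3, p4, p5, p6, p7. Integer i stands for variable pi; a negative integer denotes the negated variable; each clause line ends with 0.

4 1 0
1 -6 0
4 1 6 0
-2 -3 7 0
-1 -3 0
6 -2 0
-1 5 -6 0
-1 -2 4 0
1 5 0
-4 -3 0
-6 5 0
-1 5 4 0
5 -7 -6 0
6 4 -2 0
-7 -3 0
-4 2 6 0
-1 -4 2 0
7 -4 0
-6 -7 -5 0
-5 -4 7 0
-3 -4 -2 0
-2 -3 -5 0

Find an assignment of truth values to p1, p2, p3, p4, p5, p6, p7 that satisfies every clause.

p1=1, p2=0, p3=0, p4=0, p5=1, p6=0, p7=0

Check each clause:
  1. (p4 OR p1) — p1 is true.
  2. (p1 OR NOT p6) — p1 is true.
  3. (p6 OR p1 OR p4) — p1 is true.
  4. (NOT p2 OR p7 OR NOT p3) — NOT p3 is true.
  5. (NOT p1 OR NOT p3) — NOT p3 is true.
  6. (NOT p2 OR p6) — NOT p2 is true.
  7. (p5 OR NOT p6 OR NOT p1) — NOT p6 is true.
  8. (p4 OR NOT p2 OR NOT p1) — NOT p2 is true.
  9. (p1 OR p5) — p1 is true.
  10. (NOT p3 OR NOT p4) — NOT p4 is true.
  11. (NOT p6 OR p5) — NOT p6 is true.
  12. (p4 OR NOT p1 OR p5) — p5 is true.
  13. (NOT p7 OR NOT p6 OR p5) — NOT p7 is true.
  14. (p4 OR p6 OR NOT p2) — NOT p2 is true.
  15. (NOT p7 OR NOT p3) — NOT p7 is true.
  16. (p6 OR NOT p4 OR p2) — NOT p4 is true.
  17. (p2 OR NOT p1 OR NOT p4) — NOT p4 is true.
  18. (NOT p4 OR p7) — NOT p4 is true.
  19. (NOT p7 OR NOT p6 OR NOT p5) — NOT p7 is true.
  20. (NOT p5 OR NOT p4 OR p7) — NOT p4 is true.
  21. (NOT p4 OR NOT p3 OR NOT p2) — NOT p4 is true.
  22. (NOT p2 OR NOT p5 OR NOT p3) — NOT p3 is true.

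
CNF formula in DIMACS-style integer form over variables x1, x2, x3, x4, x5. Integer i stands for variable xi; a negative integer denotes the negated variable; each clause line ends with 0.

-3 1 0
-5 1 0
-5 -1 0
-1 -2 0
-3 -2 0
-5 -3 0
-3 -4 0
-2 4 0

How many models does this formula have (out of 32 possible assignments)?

6

Satisfying assignments:
  x1=0 x2=0 x3=0 x4=0 x5=0
  x1=0 x2=0 x3=0 x4=1 x5=0
  x1=0 x2=1 x3=0 x4=1 x5=0
  x1=1 x2=0 x3=0 x4=0 x5=0
  x1=1 x2=0 x3=0 x4=1 x5=0
  x1=1 x2=0 x3=1 x4=0 x5=0
That's 6 in total.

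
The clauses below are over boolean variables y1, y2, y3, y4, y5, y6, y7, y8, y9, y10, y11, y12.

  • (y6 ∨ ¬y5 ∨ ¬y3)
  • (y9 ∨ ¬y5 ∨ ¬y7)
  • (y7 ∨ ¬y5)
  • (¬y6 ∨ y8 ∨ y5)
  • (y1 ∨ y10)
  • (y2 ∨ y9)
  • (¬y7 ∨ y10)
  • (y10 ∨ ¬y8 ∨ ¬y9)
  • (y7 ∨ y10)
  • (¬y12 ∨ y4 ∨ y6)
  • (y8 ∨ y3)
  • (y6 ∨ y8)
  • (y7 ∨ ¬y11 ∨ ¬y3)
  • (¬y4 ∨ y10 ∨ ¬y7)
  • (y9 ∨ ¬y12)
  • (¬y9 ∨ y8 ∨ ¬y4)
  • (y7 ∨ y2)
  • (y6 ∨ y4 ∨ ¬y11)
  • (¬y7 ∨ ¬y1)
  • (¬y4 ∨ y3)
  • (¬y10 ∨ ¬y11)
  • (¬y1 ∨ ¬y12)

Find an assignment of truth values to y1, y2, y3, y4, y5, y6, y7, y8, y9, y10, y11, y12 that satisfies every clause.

y1=False, y2=True, y3=False, y4=False, y5=False, y6=False, y7=False, y8=True, y9=False, y10=True, y11=False, y12=False

y2 occurs only positively in the remaining clauses — set y2 = True.
Pure literal: y11 appears only negated; assign y11 = False.
Try y1 = False.
  then y10 is forced to True.
Set y3 = False and propagate.
  then y8 is forced to True.
  then y4 is forced to False.
For the remaining variables, y5 = False, y6 = False, y7 = False, y9 = False, y12 = False works.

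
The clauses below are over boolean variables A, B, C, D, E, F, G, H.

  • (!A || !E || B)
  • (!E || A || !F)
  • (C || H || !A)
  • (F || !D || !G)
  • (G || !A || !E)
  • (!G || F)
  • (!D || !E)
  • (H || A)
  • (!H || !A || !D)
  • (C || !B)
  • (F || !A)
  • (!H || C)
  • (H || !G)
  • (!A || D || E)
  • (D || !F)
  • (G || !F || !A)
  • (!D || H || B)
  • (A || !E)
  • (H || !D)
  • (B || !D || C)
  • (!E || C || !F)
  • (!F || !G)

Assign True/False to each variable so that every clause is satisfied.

A=False, B=True, C=True, D=True, E=False, F=True, G=False, H=True

Check each clause:
  1. (B || !E || !A) — B is true.
  2. (A || !E || !F) — !E is true.
  3. (C || H || !A) — H is true.
  4. (!D || !G || F) — !G is true.
  5. (!A || !E || G) — !E is true.
  6. (!G || F) — !G is true.
  7. (!E || !D) — !E is true.
  8. (A || H) — H is true.
  9. (!D || !A || !H) — !A is true.
  10. (!B || C) — C is true.
  11. (F || !A) — !A is true.
  12. (!H || C) — C is true.
  13. (!G || H) — H is true.
  14. (D || E || !A) — D is true.
  15. (!F || D) — D is true.
  16. (!A || G || !F) — !A is true.
  17. (H || !D || B) — H is true.
  18. (A || !E) — !E is true.
  19. (H || !D) — H is true.
  20. (B || C || !D) — B is true.
  21. (!F || !E || C) — C is true.
  22. (!F || !G) — !G is true.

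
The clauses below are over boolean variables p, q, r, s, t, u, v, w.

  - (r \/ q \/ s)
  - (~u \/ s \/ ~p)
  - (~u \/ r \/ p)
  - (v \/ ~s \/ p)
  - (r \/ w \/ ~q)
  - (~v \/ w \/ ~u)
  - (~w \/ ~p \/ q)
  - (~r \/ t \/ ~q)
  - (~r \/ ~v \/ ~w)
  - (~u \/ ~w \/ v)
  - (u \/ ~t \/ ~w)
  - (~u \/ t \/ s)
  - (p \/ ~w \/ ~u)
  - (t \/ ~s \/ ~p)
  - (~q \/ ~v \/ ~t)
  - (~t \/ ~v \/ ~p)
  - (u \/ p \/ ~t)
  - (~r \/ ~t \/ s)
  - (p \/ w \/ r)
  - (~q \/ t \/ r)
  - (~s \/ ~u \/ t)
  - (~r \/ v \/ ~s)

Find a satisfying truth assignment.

p=1  q=0  r=0  s=1  t=1  u=0  v=0  w=0

Check each clause:
  1. (q \/ s \/ r) — s is true.
  2. (~u \/ s \/ ~p) — ~u is true.
  3. (~u \/ r \/ p) — p is true.
  4. (v \/ p \/ ~s) — p is true.
  5. (~q \/ w \/ r) — ~q is true.
  6. (~u \/ w \/ ~v) — ~v is true.
  7. (~w \/ ~p \/ q) — ~w is true.
  8. (~q \/ t \/ ~r) — ~r is true.
  9. (~r \/ ~w \/ ~v) — ~w is true.
  10. (v \/ ~u \/ ~w) — ~w is true.
  11. (u \/ ~t \/ ~w) — ~w is true.
  12. (t \/ ~u \/ s) — ~u is true.
  13. (p \/ ~w \/ ~u) — ~w is true.
  14. (~p \/ ~s \/ t) — t is true.
  15. (~q \/ ~v \/ ~t) — ~v is true.
  16. (~t \/ ~v \/ ~p) — ~v is true.
  17. (p \/ ~t \/ u) — p is true.
  18. (~r \/ s \/ ~t) — s is true.
  19. (p \/ w \/ r) — p is true.
  20. (~q \/ t \/ r) — t is true.
  21. (~s \/ ~u \/ t) — ~u is true.
  22. (~s \/ v \/ ~r) — ~r is true.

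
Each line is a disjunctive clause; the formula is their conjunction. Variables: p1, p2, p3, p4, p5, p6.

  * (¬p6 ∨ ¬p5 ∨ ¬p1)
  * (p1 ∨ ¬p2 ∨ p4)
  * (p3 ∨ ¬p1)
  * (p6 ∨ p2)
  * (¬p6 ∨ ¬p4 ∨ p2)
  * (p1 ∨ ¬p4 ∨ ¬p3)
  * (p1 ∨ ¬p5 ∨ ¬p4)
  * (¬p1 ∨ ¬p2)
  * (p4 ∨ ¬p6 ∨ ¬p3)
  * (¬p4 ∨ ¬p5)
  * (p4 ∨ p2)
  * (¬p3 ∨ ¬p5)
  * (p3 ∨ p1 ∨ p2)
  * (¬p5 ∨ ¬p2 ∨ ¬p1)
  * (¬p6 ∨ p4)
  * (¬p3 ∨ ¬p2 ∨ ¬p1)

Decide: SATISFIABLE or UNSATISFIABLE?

SATISFIABLE

Pure literal: p5 appears only negated; assign p5 = False.
Try p1 = False.
The remaining clauses are satisfied by p2 = True, p3 = False, p4 = True, p6 = False.
So p1 = F  p2 = T  p3 = F  p4 = T  p5 = F  p6 = F is a satisfying assignment.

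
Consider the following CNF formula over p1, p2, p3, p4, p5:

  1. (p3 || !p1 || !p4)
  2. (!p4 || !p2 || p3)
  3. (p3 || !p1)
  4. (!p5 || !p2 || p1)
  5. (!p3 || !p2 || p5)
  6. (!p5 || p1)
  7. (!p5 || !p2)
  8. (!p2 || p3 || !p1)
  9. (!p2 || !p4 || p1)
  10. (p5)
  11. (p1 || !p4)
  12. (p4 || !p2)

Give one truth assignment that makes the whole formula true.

p1=True, p2=False, p3=True, p4=True, p5=True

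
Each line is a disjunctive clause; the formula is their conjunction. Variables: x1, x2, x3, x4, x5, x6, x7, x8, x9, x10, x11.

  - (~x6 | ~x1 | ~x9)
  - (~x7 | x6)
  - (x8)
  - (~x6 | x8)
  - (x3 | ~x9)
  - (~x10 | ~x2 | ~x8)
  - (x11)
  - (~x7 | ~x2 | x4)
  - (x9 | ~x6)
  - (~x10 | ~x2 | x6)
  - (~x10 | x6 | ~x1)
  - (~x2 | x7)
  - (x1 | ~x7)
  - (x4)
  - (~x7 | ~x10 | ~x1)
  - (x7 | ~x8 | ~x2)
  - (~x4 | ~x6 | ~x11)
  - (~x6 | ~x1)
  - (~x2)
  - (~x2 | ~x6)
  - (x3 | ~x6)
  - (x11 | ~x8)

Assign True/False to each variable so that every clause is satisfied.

x1=False, x2=False, x3=True, x4=True, x5=False, x6=False, x7=False, x8=True, x9=True, x10=True, x11=True

Check each clause:
  1. (~x9 | ~x6 | ~x1) — ~x6 is true.
  2. (~x7 | x6) — ~x7 is true.
  3. (x8) — x8 is true.
  4. (~x6 | x8) — x8 is true.
  5. (x3 | ~x9) — x3 is true.
  6. (~x10 | ~x8 | ~x2) — ~x2 is true.
  7. (x11) — x11 is true.
  8. (x4 | ~x7 | ~x2) — ~x7 is true.
  9. (~x6 | x9) — x9 is true.
  10. (x6 | ~x2 | ~x10) — ~x2 is true.
  11. (~x1 | ~x10 | x6) — ~x1 is true.
  12. (x7 | ~x2) — ~x2 is true.
  13. (~x7 | x1) — ~x7 is true.
  14. (x4) — x4 is true.
  15. (~x10 | ~x7 | ~x1) — ~x7 is true.
  16. (~x8 | ~x2 | x7) — ~x2 is true.
  17. (~x11 | ~x6 | ~x4) — ~x6 is true.
  18. (~x1 | ~x6) — ~x6 is true.
  19. (~x2) — ~x2 is true.
  20. (~x6 | ~x2) — ~x6 is true.
  21. (x3 | ~x6) — ~x6 is true.
  22. (x11 | ~x8) — x11 is true.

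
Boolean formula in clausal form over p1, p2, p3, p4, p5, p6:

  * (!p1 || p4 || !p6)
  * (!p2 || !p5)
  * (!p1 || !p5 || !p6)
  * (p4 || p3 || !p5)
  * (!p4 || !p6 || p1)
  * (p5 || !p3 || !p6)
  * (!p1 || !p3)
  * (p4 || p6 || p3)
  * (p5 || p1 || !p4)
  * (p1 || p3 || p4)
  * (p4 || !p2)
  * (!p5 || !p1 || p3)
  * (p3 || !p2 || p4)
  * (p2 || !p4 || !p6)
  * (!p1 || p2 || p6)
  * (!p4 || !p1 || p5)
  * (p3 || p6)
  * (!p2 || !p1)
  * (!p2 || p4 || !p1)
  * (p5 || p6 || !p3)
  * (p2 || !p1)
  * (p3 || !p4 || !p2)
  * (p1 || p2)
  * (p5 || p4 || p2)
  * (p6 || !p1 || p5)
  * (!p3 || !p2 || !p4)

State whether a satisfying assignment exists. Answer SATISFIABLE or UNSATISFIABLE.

UNSATISFIABLE

p1 = True:
  propagation gives p3=False, p5=False, p4=False, p6=False; an empty clause results — contradiction.
p1 = False:
  propagation gives p2=True, p5=False, p4=False; an empty clause results — contradiction.
Every branch closes, so no satisfying assignment exists.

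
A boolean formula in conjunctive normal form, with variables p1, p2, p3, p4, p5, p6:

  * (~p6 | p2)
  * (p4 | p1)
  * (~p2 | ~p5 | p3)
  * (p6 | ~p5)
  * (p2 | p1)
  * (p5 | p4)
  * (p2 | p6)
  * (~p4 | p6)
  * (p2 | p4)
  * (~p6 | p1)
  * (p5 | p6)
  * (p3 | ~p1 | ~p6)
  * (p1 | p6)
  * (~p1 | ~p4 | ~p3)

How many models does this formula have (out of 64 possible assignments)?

Satisfying assignments:
  p1=T p2=T p3=T p4=F p5=T p6=T
That's 1 in total.

1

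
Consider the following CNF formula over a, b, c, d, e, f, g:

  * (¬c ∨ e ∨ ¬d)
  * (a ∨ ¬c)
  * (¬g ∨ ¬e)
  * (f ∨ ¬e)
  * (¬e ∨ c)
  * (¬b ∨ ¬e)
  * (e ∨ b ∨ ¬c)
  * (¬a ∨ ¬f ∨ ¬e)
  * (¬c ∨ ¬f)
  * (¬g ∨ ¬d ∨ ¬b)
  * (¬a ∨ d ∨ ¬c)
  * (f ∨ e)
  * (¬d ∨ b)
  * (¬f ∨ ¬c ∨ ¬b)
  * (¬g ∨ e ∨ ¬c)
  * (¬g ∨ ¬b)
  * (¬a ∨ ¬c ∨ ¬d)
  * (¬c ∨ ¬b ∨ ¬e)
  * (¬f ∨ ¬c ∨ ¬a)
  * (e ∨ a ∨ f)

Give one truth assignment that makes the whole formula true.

g occurs only negated in the remaining clauses — set g = False.
Branch on a: take a = True.
Try b = True.
  then e is forced to False.
  then f is forced to True.
  then c is forced to False.
d is now unconstrained; take d = True.
Every clause has at least one true literal under this assignment.

a = True, b = True, c = False, d = True, e = False, f = True, g = False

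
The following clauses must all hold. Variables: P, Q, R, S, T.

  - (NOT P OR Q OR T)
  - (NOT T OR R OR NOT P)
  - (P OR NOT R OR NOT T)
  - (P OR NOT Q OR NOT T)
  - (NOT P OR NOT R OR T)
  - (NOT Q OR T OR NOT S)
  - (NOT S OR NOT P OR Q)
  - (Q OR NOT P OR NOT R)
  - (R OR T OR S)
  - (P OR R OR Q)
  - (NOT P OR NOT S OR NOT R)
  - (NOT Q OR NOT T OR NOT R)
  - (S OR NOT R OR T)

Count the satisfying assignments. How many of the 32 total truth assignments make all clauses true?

The models are:
  P=F Q=F R=T S=T T=F
That's 1 in total.

1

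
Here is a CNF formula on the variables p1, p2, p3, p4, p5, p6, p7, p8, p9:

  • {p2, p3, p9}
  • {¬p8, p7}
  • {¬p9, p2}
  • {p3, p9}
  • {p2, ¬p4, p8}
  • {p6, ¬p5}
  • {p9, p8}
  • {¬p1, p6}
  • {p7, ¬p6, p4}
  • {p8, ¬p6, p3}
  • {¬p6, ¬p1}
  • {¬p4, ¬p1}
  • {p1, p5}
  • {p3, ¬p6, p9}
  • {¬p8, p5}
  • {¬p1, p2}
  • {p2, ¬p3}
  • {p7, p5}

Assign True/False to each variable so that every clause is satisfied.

p1 = False, p2 = True, p3 = True, p4 = True, p5 = True, p6 = True, p7 = True, p8 = True, p9 = True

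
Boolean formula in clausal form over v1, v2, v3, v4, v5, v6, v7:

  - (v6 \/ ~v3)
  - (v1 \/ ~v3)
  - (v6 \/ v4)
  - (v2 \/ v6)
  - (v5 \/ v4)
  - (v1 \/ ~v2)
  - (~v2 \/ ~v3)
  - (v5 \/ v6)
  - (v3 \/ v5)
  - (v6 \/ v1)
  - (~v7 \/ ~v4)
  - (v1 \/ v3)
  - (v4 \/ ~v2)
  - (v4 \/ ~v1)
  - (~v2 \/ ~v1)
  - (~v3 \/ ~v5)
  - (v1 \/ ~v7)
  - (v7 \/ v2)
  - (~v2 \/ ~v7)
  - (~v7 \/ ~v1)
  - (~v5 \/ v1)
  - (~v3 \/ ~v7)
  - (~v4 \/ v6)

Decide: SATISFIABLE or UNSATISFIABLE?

UNSATISFIABLE

v1 = True:
  propagation gives v4=True, v7=False, v2=False; an empty clause results — contradiction.
v1 = False:
  propagation gives v3=False; an empty clause results — contradiction.
Every branch closes, so no satisfying assignment exists.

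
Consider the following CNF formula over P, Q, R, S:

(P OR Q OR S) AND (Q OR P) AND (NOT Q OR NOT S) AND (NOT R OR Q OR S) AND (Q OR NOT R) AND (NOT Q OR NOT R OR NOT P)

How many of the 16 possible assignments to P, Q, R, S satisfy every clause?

5

The models are:
  P=0 Q=1 R=0 S=0
  P=0 Q=1 R=1 S=0
  P=1 Q=0 R=0 S=0
  P=1 Q=0 R=0 S=1
  P=1 Q=1 R=0 S=0
Count: 5.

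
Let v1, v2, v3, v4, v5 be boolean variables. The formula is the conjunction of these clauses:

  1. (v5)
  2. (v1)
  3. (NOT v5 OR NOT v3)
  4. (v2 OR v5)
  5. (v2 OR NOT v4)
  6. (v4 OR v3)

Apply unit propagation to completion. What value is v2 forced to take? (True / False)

(v5) stands alone — v5 = True.
(v1) is a unit clause: v1 = True.
From (NOT v5 OR NOT v3) and v5 = True: v3 = False.
(v3 OR v4) with v3 = False leaves only v4, so v4 = True.
(NOT v4 OR v2) with v4 = True leaves only v2, so v2 = True.

True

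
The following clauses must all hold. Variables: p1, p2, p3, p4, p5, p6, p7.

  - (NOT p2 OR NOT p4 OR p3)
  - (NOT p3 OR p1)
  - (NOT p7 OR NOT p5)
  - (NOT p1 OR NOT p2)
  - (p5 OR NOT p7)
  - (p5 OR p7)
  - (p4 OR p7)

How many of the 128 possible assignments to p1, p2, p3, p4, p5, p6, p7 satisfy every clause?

6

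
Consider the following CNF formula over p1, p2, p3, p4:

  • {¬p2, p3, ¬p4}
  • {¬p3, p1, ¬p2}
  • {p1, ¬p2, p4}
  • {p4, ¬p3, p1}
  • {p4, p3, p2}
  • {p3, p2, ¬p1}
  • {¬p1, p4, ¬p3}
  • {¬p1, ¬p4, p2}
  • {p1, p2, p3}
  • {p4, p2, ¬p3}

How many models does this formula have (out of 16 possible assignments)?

3

Satisfying assignments:
  p1=0 p2=0 p3=1 p4=1
  p1=1 p2=1 p3=0 p4=0
  p1=1 p2=1 p3=1 p4=1
That's 3 in total.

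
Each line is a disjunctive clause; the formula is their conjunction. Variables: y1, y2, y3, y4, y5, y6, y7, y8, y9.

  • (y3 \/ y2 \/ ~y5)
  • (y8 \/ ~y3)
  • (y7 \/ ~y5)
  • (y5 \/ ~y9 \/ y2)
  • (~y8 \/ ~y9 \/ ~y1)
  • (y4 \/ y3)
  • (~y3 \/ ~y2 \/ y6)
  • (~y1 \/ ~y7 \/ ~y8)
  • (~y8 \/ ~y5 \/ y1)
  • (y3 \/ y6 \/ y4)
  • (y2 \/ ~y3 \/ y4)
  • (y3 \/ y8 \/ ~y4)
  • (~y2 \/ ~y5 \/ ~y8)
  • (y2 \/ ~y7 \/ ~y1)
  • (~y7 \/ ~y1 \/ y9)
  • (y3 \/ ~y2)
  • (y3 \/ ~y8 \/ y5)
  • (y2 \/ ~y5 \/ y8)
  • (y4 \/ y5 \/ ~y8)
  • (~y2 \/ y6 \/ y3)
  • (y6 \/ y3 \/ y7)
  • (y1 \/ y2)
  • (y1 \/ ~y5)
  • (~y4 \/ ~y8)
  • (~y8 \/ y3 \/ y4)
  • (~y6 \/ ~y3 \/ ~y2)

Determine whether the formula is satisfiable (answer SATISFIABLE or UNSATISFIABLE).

y3 = True:
  propagation gives y8=True, y4=False, y2=True, y6=True; an empty clause results — contradiction.
y3 = False:
  propagation gives y4=True, y8=True; an empty clause results — contradiction.
Every branch closes, so no satisfying assignment exists.

UNSATISFIABLE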